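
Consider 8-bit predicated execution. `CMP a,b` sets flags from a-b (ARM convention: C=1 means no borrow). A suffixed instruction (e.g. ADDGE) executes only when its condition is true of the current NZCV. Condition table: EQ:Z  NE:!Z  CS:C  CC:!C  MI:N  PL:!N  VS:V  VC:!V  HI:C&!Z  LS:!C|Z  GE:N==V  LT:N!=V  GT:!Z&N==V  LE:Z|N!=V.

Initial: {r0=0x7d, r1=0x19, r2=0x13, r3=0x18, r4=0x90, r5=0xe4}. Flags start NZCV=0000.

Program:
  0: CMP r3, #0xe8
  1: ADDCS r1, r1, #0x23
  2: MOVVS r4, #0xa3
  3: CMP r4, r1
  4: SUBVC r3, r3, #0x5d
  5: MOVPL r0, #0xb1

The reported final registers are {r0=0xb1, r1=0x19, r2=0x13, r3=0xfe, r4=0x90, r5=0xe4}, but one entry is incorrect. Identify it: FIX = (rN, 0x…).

[0] flags=0000 → (cmp)
[1] flags=0000 CS?F → skip
[2] flags=0000 VS?F → skip
[3] flags=0011 → (cmp)
[4] flags=0011 VC?F → skip
[5] flags=0011 PL?T → r0=0xb1

FIX = (r3, 0x18)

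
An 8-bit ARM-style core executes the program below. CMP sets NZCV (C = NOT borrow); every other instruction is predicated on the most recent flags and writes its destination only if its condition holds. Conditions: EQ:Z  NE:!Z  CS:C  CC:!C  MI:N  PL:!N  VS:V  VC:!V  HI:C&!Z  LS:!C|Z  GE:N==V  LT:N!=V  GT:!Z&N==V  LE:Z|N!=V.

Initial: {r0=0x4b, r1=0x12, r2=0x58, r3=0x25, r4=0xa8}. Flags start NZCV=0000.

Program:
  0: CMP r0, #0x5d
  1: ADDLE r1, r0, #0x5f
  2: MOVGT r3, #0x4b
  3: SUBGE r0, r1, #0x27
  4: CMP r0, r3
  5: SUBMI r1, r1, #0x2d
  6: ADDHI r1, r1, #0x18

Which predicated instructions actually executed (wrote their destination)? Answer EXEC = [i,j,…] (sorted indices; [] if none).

EXEC = [1,6]

0: ✓ CMP  NZCV=1000
1: ✓ ADDLE  r1←0xaa
2: · MOVGT
3: · SUBGE
4: ✓ CMP  NZCV=0010
5: · SUBMI
6: ✓ ADDHI  r1←0xc2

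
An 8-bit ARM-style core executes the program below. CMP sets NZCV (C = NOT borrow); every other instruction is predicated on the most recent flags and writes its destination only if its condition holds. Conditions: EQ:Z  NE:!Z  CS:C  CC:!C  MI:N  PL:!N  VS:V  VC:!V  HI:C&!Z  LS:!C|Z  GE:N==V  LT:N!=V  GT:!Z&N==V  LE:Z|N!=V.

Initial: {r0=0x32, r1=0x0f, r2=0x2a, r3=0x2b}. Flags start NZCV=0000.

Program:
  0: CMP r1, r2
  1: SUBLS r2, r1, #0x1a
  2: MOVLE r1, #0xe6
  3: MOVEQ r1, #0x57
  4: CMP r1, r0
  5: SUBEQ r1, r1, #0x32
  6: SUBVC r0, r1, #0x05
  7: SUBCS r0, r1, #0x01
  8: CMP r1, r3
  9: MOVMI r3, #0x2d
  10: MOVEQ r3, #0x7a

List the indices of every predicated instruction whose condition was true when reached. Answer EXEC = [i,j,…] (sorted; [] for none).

[0] flags=1000 → (cmp)
[1] flags=1000 LS?T → r2=0xf5
[2] flags=1000 LE?T → r1=0xe6
[3] flags=1000 EQ?F → skip
[4] flags=1010 → (cmp)
[5] flags=1010 EQ?F → skip
[6] flags=1010 VC?T → r0=0xe1
[7] flags=1010 CS?T → r0=0xe5
[8] flags=1010 → (cmp)
[9] flags=1010 MI?T → r3=0x2d
[10] flags=1010 EQ?F → skip

EXEC = [1,2,6,7,9]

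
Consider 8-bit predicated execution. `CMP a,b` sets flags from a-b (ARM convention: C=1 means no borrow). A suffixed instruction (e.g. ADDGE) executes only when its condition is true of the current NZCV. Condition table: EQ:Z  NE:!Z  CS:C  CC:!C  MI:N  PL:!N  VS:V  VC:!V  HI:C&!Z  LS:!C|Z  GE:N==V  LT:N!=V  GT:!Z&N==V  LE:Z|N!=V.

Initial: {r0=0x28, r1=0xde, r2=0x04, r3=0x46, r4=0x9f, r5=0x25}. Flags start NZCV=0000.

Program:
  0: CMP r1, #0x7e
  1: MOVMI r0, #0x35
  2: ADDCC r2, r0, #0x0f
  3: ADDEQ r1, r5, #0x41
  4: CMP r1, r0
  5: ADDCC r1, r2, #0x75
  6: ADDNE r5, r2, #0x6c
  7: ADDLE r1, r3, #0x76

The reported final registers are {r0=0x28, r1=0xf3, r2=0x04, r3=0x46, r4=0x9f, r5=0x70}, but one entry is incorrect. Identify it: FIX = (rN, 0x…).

FIX = (r1, 0xbc)

[0] flags=0011 → (cmp)
[1] flags=0011 MI?F → skip
[2] flags=0011 CC?F → skip
[3] flags=0011 EQ?F → skip
[4] flags=1010 → (cmp)
[5] flags=1010 CC?F → skip
[6] flags=1010 NE?T → r5=0x70
[7] flags=1010 LE?T → r1=0xbc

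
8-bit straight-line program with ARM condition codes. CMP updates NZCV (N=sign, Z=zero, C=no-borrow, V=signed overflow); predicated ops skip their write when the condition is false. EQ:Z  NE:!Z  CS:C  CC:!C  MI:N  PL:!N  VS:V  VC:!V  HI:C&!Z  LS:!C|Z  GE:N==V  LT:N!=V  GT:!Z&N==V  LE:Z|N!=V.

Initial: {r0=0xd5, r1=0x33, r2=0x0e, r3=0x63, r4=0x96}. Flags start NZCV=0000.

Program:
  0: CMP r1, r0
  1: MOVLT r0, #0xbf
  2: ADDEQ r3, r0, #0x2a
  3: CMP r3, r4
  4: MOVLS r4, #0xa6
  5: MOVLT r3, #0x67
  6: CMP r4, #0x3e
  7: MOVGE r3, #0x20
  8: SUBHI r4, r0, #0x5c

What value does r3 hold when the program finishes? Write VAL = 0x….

0: ✓ CMP  NZCV=0000
1: · MOVLT
2: · ADDEQ
3: ✓ CMP  NZCV=1001
4: ✓ MOVLS  r4←0xa6
5: · MOVLT
6: ✓ CMP  NZCV=0011
7: · MOVGE
8: ✓ SUBHI  r4←0x79

VAL = 0x63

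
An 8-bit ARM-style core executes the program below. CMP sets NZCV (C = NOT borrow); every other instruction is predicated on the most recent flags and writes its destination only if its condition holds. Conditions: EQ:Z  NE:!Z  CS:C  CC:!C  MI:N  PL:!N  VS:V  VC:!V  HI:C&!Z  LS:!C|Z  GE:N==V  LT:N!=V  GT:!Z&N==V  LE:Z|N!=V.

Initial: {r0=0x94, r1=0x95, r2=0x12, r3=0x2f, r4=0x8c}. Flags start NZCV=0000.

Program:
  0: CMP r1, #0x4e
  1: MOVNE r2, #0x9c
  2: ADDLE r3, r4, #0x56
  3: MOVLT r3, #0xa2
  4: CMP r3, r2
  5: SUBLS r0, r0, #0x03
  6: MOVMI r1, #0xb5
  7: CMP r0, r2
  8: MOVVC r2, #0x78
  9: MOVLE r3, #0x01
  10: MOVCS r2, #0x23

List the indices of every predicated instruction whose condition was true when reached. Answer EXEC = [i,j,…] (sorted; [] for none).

EXEC = [1,2,3,8,9]

0: ✓ CMP  NZCV=0011
1: ✓ MOVNE  r2←0x9c
2: ✓ ADDLE  r3←0xe2
3: ✓ MOVLT  r3←0xa2
4: ✓ CMP  NZCV=0010
5: · SUBLS
6: · MOVMI
7: ✓ CMP  NZCV=1000
8: ✓ MOVVC  r2←0x78
9: ✓ MOVLE  r3←0x01
10: · MOVCS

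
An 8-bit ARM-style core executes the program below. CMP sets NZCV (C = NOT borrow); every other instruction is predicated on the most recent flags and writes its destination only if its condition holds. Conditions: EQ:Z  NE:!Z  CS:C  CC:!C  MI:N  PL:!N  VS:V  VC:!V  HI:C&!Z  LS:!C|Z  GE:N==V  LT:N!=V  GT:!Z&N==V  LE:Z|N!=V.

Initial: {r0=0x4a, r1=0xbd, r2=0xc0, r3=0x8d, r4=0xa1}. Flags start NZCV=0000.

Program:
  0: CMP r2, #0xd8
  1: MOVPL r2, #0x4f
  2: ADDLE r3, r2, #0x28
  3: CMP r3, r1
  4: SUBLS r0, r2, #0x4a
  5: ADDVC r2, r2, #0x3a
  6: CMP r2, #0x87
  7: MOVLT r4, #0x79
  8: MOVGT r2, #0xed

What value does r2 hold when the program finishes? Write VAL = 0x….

VAL = 0xed

[0] flags=1000 → (cmp)
[1] flags=1000 PL?F → skip
[2] flags=1000 LE?T → r3=0xe8
[3] flags=0010 → (cmp)
[4] flags=0010 LS?F → skip
[5] flags=0010 VC?T → r2=0xfa
[6] flags=0010 → (cmp)
[7] flags=0010 LT?F → skip
[8] flags=0010 GT?T → r2=0xed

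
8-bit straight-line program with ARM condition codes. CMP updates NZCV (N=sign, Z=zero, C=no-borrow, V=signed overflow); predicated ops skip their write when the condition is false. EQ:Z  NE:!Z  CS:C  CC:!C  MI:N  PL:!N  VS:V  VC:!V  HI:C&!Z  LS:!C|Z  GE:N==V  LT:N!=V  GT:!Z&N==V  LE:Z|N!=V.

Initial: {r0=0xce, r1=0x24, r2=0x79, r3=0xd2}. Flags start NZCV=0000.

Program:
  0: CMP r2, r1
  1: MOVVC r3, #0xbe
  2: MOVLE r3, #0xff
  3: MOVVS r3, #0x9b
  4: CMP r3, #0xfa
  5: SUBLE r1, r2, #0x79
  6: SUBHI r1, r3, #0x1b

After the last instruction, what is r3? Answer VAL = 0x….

[0] flags=0010 → (cmp)
[1] flags=0010 VC?T → r3=0xbe
[2] flags=0010 LE?F → skip
[3] flags=0010 VS?F → skip
[4] flags=1000 → (cmp)
[5] flags=1000 LE?T → r1=0x00
[6] flags=1000 HI?F → skip

VAL = 0xbe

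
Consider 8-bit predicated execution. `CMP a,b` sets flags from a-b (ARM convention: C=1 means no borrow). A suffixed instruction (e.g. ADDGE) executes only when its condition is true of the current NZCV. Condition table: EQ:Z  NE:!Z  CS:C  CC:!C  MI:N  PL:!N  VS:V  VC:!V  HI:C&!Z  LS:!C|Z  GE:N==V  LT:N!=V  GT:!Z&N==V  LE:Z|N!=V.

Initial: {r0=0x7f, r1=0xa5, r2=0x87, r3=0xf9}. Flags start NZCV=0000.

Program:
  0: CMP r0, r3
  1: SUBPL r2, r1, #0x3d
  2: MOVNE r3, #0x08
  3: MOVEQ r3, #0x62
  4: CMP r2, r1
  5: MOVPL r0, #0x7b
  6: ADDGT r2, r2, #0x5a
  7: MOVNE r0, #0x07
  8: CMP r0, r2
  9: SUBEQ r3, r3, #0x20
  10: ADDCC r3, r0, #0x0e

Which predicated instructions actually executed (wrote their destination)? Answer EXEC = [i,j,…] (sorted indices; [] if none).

0: ✓ CMP  NZCV=1001
1: · SUBPL
2: ✓ MOVNE  r3←0x08
3: · MOVEQ
4: ✓ CMP  NZCV=1000
5: · MOVPL
6: · ADDGT
7: ✓ MOVNE  r0←0x07
8: ✓ CMP  NZCV=1001
9: · SUBEQ
10: ✓ ADDCC  r3←0x15

EXEC = [2,7,10]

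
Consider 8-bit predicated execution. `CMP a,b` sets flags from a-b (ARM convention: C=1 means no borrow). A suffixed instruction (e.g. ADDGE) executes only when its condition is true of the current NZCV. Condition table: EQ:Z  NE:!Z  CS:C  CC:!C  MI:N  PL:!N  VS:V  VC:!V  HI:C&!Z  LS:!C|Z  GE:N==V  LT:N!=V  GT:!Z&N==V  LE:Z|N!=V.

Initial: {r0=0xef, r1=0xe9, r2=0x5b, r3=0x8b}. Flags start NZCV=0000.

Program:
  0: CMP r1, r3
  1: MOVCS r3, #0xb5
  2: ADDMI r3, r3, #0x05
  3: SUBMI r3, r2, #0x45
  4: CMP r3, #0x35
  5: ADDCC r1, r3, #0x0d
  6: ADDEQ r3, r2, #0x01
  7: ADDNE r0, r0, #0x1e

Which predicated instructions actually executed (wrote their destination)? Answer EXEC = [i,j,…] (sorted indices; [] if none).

[0] flags=0010 → (cmp)
[1] flags=0010 CS?T → r3=0xb5
[2] flags=0010 MI?F → skip
[3] flags=0010 MI?F → skip
[4] flags=1010 → (cmp)
[5] flags=1010 CC?F → skip
[6] flags=1010 EQ?F → skip
[7] flags=1010 NE?T → r0=0x0d

EXEC = [1,7]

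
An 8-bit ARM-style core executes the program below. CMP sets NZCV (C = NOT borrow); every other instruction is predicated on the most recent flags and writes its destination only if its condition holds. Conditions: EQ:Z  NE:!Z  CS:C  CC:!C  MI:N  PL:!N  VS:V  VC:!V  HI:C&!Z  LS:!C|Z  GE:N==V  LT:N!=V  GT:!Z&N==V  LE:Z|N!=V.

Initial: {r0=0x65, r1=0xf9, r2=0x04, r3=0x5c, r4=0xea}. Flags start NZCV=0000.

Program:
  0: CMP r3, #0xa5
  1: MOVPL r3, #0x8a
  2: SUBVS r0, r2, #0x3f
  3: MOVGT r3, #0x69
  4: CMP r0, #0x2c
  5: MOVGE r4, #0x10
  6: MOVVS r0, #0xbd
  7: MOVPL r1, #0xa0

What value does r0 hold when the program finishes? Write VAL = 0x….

0: ✓ CMP  NZCV=1001
1: · MOVPL
2: ✓ SUBVS  r0←0xc5
3: ✓ MOVGT  r3←0x69
4: ✓ CMP  NZCV=1010
5: · MOVGE
6: · MOVVS
7: · MOVPL

VAL = 0xc5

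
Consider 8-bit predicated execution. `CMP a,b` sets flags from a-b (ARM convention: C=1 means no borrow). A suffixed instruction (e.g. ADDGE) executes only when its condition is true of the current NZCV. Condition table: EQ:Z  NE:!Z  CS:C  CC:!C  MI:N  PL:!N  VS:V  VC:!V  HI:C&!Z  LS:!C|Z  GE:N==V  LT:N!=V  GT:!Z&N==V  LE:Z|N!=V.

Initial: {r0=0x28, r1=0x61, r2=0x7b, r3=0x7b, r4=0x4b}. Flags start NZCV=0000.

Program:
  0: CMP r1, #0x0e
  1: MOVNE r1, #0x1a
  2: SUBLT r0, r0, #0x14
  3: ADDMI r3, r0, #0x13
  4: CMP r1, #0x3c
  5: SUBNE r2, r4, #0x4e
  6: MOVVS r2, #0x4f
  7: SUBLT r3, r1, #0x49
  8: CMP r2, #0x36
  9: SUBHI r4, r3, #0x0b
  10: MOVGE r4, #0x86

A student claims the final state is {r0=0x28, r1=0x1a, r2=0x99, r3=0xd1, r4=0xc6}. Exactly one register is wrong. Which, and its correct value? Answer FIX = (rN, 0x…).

0: ✓ CMP  NZCV=0010
1: ✓ MOVNE  r1←0x1a
2: · SUBLT
3: · ADDMI
4: ✓ CMP  NZCV=1000
5: ✓ SUBNE  r2←0xfd
6: · MOVVS
7: ✓ SUBLT  r3←0xd1
8: ✓ CMP  NZCV=1010
9: ✓ SUBHI  r4←0xc6
10: · MOVGE

FIX = (r2, 0xfd)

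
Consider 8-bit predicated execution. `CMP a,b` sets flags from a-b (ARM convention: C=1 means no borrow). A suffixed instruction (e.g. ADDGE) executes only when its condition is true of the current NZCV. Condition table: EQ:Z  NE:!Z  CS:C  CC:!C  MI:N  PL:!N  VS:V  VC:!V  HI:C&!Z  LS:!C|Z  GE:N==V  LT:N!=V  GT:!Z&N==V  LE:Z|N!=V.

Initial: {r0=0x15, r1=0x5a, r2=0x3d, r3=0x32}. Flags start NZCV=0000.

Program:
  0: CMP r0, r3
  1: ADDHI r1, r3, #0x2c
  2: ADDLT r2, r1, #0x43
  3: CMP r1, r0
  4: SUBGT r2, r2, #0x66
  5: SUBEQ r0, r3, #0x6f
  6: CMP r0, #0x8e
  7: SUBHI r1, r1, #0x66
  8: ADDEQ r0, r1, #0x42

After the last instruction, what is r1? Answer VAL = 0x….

VAL = 0x5a

[0] flags=1000 → (cmp)
[1] flags=1000 HI?F → skip
[2] flags=1000 LT?T → r2=0x9d
[3] flags=0010 → (cmp)
[4] flags=0010 GT?T → r2=0x37
[5] flags=0010 EQ?F → skip
[6] flags=1001 → (cmp)
[7] flags=1001 HI?F → skip
[8] flags=1001 EQ?F → skip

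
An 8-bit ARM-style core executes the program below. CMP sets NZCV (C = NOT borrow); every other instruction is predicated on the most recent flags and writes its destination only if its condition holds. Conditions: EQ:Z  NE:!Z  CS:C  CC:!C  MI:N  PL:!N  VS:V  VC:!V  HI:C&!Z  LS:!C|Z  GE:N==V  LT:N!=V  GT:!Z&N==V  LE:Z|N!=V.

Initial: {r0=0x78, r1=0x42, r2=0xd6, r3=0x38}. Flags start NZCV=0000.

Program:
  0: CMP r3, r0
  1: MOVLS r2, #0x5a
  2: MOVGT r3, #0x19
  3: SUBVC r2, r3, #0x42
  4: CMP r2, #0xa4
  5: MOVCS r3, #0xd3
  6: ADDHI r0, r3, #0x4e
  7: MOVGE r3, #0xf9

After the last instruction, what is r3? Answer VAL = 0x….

VAL = 0xf9

[0] flags=1000 → (cmp)
[1] flags=1000 LS?T → r2=0x5a
[2] flags=1000 GT?F → skip
[3] flags=1000 VC?T → r2=0xf6
[4] flags=0010 → (cmp)
[5] flags=0010 CS?T → r3=0xd3
[6] flags=0010 HI?T → r0=0x21
[7] flags=0010 GE?T → r3=0xf9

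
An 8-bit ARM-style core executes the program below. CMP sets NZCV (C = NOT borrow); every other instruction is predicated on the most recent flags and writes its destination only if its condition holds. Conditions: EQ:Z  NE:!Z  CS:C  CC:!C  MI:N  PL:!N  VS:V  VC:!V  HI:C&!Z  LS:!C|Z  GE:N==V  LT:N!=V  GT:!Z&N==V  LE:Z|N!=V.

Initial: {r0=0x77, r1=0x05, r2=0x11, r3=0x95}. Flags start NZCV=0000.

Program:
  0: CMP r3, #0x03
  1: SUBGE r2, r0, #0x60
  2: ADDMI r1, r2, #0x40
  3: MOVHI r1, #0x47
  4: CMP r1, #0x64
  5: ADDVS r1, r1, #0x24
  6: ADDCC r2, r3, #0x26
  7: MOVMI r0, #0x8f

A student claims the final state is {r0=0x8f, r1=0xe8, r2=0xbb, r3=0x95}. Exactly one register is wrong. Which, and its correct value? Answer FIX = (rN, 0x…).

0: ✓ CMP  NZCV=1010
1: · SUBGE
2: ✓ ADDMI  r1←0x51
3: ✓ MOVHI  r1←0x47
4: ✓ CMP  NZCV=1000
5: · ADDVS
6: ✓ ADDCC  r2←0xbb
7: ✓ MOVMI  r0←0x8f

FIX = (r1, 0x47)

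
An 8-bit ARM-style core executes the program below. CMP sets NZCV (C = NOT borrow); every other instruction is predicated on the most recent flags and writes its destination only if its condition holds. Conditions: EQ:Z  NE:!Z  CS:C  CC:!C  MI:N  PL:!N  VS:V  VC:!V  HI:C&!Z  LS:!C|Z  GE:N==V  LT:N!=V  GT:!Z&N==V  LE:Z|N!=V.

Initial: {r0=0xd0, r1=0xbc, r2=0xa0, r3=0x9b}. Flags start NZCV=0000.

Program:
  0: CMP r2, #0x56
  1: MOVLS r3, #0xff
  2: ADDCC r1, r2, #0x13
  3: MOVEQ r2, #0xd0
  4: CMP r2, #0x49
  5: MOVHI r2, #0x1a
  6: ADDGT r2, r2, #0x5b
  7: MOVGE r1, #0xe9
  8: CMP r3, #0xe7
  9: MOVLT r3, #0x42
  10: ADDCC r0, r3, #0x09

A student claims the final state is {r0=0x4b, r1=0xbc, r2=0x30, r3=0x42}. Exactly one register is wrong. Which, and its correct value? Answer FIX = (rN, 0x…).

[0] flags=0011 → (cmp)
[1] flags=0011 LS?F → skip
[2] flags=0011 CC?F → skip
[3] flags=0011 EQ?F → skip
[4] flags=0011 → (cmp)
[5] flags=0011 HI?T → r2=0x1a
[6] flags=0011 GT?F → skip
[7] flags=0011 GE?F → skip
[8] flags=1000 → (cmp)
[9] flags=1000 LT?T → r3=0x42
[10] flags=1000 CC?T → r0=0x4b

FIX = (r2, 0x1a)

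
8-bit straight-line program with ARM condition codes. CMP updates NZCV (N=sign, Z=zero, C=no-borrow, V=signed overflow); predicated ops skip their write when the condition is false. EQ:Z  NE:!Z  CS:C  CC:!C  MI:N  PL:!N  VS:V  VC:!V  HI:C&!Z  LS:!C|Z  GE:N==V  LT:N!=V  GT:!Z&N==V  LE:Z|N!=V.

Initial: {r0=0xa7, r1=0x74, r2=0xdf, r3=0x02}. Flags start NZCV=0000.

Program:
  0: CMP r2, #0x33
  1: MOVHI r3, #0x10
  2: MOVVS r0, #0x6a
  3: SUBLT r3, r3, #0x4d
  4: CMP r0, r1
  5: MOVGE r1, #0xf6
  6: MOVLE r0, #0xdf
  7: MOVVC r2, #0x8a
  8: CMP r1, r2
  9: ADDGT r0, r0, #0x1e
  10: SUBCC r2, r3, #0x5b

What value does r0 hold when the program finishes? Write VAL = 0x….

VAL = 0xfd

[0] flags=1010 → (cmp)
[1] flags=1010 HI?T → r3=0x10
[2] flags=1010 VS?F → skip
[3] flags=1010 LT?T → r3=0xc3
[4] flags=0011 → (cmp)
[5] flags=0011 GE?F → skip
[6] flags=0011 LE?T → r0=0xdf
[7] flags=0011 VC?F → skip
[8] flags=1001 → (cmp)
[9] flags=1001 GT?T → r0=0xfd
[10] flags=1001 CC?T → r2=0x68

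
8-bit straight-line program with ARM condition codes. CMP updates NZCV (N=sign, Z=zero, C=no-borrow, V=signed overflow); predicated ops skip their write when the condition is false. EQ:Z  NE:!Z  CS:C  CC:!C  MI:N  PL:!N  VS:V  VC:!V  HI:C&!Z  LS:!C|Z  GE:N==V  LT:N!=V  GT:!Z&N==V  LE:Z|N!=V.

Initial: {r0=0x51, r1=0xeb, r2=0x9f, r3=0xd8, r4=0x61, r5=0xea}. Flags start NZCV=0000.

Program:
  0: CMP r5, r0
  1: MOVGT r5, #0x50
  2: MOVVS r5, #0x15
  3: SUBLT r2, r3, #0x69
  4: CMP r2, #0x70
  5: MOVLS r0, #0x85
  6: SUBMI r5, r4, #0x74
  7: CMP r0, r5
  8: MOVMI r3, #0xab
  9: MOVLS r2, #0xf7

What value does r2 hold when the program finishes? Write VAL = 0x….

0: ✓ CMP  NZCV=1010
1: · MOVGT
2: · MOVVS
3: ✓ SUBLT  r2←0x6f
4: ✓ CMP  NZCV=1000
5: ✓ MOVLS  r0←0x85
6: ✓ SUBMI  r5←0xed
7: ✓ CMP  NZCV=1000
8: ✓ MOVMI  r3←0xab
9: ✓ MOVLS  r2←0xf7

VAL = 0xf7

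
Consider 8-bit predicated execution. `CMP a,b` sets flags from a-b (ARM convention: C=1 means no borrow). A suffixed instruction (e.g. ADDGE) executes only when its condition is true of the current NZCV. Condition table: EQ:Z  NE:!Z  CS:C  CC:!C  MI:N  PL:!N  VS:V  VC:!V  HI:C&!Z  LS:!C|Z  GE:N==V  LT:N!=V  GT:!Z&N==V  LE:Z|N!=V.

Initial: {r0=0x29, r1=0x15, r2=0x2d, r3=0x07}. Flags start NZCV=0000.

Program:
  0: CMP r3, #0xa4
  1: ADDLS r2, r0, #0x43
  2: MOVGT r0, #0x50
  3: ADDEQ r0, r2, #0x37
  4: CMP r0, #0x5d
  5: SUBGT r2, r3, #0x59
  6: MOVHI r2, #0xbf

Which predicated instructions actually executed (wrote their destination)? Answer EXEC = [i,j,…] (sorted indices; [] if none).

EXEC = [1,2]

[0] flags=0000 → (cmp)
[1] flags=0000 LS?T → r2=0x6c
[2] flags=0000 GT?T → r0=0x50
[3] flags=0000 EQ?F → skip
[4] flags=1000 → (cmp)
[5] flags=1000 GT?F → skip
[6] flags=1000 HI?F → skip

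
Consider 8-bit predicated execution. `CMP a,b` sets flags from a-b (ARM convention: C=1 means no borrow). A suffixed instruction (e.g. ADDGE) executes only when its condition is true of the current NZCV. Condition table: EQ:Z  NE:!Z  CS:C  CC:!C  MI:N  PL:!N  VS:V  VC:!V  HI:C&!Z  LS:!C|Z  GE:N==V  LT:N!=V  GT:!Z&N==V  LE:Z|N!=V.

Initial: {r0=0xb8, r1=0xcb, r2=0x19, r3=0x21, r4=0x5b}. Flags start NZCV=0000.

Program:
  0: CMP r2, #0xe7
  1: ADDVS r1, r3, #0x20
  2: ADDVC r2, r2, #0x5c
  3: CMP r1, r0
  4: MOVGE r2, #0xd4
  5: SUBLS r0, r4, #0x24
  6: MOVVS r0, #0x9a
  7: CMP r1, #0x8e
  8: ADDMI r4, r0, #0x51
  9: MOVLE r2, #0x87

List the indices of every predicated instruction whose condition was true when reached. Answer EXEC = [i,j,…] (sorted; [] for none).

[0] flags=0000 → (cmp)
[1] flags=0000 VS?F → skip
[2] flags=0000 VC?T → r2=0x75
[3] flags=0010 → (cmp)
[4] flags=0010 GE?T → r2=0xd4
[5] flags=0010 LS?F → skip
[6] flags=0010 VS?F → skip
[7] flags=0010 → (cmp)
[8] flags=0010 MI?F → skip
[9] flags=0010 LE?F → skip

EXEC = [2,4]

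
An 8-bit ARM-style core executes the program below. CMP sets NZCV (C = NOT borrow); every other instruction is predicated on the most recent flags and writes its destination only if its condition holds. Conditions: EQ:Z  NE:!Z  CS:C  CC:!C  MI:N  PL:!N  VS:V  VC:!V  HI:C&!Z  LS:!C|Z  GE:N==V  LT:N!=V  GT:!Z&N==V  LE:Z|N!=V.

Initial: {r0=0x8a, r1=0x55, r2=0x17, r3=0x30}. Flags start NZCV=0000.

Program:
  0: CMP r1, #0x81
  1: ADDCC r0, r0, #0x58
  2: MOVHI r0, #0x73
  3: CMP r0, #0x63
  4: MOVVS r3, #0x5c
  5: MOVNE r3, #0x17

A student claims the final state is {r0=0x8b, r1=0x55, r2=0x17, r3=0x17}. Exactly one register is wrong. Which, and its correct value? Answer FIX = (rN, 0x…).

FIX = (r0, 0xe2)

0: ✓ CMP  NZCV=1001
1: ✓ ADDCC  r0←0xe2
2: · MOVHI
3: ✓ CMP  NZCV=0011
4: ✓ MOVVS  r3←0x5c
5: ✓ MOVNE  r3←0x17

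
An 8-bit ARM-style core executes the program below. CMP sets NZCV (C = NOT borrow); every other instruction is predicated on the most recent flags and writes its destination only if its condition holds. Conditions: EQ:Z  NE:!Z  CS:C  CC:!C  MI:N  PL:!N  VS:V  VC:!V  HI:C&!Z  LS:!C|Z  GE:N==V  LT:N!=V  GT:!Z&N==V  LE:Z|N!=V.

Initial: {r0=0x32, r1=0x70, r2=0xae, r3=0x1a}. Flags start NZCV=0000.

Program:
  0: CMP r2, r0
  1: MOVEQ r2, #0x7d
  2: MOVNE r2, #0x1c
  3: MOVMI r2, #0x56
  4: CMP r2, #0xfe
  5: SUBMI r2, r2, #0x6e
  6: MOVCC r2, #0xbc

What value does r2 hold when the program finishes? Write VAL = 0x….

0: ✓ CMP  NZCV=0011
1: · MOVEQ
2: ✓ MOVNE  r2←0x1c
3: · MOVMI
4: ✓ CMP  NZCV=0000
5: · SUBMI
6: ✓ MOVCC  r2←0xbc

VAL = 0xbc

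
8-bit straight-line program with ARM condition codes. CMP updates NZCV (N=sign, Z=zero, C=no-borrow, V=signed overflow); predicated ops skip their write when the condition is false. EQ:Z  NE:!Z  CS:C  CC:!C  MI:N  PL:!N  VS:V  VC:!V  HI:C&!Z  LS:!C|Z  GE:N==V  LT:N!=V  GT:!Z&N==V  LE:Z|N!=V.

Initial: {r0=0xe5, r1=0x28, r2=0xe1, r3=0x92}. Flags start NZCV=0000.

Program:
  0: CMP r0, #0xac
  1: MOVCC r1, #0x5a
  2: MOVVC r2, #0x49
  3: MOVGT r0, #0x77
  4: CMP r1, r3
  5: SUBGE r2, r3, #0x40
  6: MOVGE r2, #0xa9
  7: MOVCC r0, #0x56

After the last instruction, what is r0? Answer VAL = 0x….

VAL = 0x56

0: ✓ CMP  NZCV=0010
1: · MOVCC
2: ✓ MOVVC  r2←0x49
3: ✓ MOVGT  r0←0x77
4: ✓ CMP  NZCV=1001
5: ✓ SUBGE  r2←0x52
6: ✓ MOVGE  r2←0xa9
7: ✓ MOVCC  r0←0x56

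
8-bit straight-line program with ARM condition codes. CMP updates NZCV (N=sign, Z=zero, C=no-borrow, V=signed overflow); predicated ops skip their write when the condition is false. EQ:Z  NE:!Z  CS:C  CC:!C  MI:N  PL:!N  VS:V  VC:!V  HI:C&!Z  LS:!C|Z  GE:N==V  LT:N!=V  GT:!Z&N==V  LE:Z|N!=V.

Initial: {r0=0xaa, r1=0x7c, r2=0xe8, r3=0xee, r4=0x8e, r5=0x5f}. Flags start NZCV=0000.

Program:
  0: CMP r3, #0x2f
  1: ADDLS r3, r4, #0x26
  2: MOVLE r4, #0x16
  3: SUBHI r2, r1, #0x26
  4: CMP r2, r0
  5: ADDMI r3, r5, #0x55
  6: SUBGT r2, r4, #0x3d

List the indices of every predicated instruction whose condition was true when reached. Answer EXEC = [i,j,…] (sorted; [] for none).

EXEC = [2,3,5,6]

0: ✓ CMP  NZCV=1010
1: · ADDLS
2: ✓ MOVLE  r4←0x16
3: ✓ SUBHI  r2←0x56
4: ✓ CMP  NZCV=1001
5: ✓ ADDMI  r3←0xb4
6: ✓ SUBGT  r2←0xd9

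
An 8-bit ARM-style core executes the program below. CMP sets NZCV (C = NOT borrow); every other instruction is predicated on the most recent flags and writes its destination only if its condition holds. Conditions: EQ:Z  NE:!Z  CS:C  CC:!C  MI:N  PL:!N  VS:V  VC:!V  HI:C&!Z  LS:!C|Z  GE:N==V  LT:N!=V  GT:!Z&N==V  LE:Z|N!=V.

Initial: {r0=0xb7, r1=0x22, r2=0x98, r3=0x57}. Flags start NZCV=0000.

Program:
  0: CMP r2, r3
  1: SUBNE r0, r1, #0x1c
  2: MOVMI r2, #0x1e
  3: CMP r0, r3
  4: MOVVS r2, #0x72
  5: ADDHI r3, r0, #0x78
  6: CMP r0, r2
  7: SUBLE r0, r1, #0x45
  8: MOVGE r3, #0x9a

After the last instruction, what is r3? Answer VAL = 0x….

[0] flags=0011 → (cmp)
[1] flags=0011 NE?T → r0=0x06
[2] flags=0011 MI?F → skip
[3] flags=1000 → (cmp)
[4] flags=1000 VS?F → skip
[5] flags=1000 HI?F → skip
[6] flags=0000 → (cmp)
[7] flags=0000 LE?F → skip
[8] flags=0000 GE?T → r3=0x9a

VAL = 0x9a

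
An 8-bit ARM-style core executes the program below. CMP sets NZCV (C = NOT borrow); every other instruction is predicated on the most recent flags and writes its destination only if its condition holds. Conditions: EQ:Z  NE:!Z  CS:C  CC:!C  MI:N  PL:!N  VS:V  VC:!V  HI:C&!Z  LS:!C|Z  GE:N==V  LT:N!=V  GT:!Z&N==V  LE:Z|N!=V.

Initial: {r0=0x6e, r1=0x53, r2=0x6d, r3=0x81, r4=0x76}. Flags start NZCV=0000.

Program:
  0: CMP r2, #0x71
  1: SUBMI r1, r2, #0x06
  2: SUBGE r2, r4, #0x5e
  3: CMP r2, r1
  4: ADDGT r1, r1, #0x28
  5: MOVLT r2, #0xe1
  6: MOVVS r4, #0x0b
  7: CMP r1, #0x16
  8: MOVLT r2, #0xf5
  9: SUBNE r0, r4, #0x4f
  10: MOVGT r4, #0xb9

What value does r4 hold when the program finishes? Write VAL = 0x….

0: ✓ CMP  NZCV=1000
1: ✓ SUBMI  r1←0x67
2: · SUBGE
3: ✓ CMP  NZCV=0010
4: ✓ ADDGT  r1←0x8f
5: · MOVLT
6: · MOVVS
7: ✓ CMP  NZCV=0011
8: ✓ MOVLT  r2←0xf5
9: ✓ SUBNE  r0←0x27
10: · MOVGT

VAL = 0x76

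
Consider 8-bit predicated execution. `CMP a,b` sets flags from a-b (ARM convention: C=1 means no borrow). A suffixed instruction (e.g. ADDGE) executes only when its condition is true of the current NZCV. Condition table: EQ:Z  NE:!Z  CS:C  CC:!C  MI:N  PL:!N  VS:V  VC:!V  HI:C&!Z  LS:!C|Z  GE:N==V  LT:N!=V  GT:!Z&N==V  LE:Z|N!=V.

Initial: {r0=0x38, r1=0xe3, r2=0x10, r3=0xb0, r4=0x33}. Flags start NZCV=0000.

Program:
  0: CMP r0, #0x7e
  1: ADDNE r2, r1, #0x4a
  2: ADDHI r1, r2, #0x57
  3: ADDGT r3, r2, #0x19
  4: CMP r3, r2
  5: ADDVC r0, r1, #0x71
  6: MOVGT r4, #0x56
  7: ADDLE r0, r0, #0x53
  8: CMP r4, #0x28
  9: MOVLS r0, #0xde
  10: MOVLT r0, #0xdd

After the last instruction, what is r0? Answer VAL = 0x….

0: ✓ CMP  NZCV=1000
1: ✓ ADDNE  r2←0x2d
2: · ADDHI
3: · ADDGT
4: ✓ CMP  NZCV=1010
5: ✓ ADDVC  r0←0x54
6: · MOVGT
7: ✓ ADDLE  r0←0xa7
8: ✓ CMP  NZCV=0010
9: · MOVLS
10: · MOVLT

VAL = 0xa7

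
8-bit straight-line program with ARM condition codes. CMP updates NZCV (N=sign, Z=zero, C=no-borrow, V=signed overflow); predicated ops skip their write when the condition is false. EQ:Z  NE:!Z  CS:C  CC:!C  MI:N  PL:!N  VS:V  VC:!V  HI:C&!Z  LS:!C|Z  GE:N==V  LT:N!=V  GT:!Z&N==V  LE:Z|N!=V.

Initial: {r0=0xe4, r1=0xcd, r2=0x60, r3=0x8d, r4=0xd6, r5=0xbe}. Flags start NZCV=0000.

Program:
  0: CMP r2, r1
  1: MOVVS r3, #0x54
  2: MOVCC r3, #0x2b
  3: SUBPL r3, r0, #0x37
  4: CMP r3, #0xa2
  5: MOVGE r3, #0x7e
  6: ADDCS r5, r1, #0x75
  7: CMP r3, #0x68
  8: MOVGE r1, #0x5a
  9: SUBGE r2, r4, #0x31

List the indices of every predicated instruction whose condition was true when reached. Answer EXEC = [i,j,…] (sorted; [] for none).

0: ✓ CMP  NZCV=1001
1: ✓ MOVVS  r3←0x54
2: ✓ MOVCC  r3←0x2b
3: · SUBPL
4: ✓ CMP  NZCV=1001
5: ✓ MOVGE  r3←0x7e
6: · ADDCS
7: ✓ CMP  NZCV=0010
8: ✓ MOVGE  r1←0x5a
9: ✓ SUBGE  r2←0xa5

EXEC = [1,2,5,8,9]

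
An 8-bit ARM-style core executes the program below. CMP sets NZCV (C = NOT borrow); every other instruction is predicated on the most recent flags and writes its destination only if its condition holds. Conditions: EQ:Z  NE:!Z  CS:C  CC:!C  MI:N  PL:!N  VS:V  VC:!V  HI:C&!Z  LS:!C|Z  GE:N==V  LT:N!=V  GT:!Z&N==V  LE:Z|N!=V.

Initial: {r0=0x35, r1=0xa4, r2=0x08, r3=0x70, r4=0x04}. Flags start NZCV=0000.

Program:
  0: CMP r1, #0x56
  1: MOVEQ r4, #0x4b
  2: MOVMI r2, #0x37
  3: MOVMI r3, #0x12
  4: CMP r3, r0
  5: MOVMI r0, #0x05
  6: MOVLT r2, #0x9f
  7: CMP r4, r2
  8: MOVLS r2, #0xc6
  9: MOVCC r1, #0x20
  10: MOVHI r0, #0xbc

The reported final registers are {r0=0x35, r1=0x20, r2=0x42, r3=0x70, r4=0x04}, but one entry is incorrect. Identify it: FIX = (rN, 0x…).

[0] flags=0011 → (cmp)
[1] flags=0011 EQ?F → skip
[2] flags=0011 MI?F → skip
[3] flags=0011 MI?F → skip
[4] flags=0010 → (cmp)
[5] flags=0010 MI?F → skip
[6] flags=0010 LT?F → skip
[7] flags=1000 → (cmp)
[8] flags=1000 LS?T → r2=0xc6
[9] flags=1000 CC?T → r1=0x20
[10] flags=1000 HI?F → skip

FIX = (r2, 0xc6)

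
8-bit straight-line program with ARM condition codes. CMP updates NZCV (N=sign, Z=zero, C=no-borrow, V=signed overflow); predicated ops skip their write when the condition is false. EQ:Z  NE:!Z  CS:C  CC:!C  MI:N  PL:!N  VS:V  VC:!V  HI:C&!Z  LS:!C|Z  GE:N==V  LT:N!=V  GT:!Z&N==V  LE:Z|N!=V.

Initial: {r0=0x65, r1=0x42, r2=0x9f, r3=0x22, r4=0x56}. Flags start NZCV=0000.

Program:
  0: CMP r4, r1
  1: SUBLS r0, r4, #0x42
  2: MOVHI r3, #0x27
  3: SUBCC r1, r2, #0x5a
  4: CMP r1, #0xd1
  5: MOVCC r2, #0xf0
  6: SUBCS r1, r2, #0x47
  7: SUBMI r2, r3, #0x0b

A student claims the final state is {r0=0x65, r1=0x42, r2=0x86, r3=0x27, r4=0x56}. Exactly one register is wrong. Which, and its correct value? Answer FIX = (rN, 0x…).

0: ✓ CMP  NZCV=0010
1: · SUBLS
2: ✓ MOVHI  r3←0x27
3: · SUBCC
4: ✓ CMP  NZCV=0000
5: ✓ MOVCC  r2←0xf0
6: · SUBCS
7: · SUBMI

FIX = (r2, 0xf0)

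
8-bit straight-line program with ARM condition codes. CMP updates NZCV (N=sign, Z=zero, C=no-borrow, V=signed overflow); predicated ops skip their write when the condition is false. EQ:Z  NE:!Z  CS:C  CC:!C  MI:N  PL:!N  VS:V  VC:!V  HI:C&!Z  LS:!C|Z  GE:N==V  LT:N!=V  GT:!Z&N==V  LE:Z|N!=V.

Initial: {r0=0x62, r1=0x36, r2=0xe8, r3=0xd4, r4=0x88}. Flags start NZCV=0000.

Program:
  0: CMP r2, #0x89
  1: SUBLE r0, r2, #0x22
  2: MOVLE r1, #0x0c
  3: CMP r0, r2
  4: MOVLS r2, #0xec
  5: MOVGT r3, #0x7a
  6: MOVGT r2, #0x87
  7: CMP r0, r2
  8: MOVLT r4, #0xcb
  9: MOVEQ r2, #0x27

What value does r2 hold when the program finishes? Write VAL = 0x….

[0] flags=0010 → (cmp)
[1] flags=0010 LE?F → skip
[2] flags=0010 LE?F → skip
[3] flags=0000 → (cmp)
[4] flags=0000 LS?T → r2=0xec
[5] flags=0000 GT?T → r3=0x7a
[6] flags=0000 GT?T → r2=0x87
[7] flags=1001 → (cmp)
[8] flags=1001 LT?F → skip
[9] flags=1001 EQ?F → skip

VAL = 0x87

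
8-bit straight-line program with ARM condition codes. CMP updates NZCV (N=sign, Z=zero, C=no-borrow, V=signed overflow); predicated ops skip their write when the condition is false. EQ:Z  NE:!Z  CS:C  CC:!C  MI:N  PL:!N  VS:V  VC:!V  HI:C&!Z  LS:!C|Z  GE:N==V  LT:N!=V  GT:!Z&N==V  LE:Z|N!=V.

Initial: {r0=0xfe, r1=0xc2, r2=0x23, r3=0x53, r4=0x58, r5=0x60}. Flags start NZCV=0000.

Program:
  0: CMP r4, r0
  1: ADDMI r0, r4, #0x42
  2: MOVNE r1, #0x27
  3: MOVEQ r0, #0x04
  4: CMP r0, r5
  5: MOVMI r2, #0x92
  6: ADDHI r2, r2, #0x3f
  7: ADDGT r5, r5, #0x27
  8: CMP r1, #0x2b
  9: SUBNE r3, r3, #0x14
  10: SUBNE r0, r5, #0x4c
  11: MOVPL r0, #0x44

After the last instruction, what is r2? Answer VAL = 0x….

0: ✓ CMP  NZCV=0000
1: · ADDMI
2: ✓ MOVNE  r1←0x27
3: · MOVEQ
4: ✓ CMP  NZCV=1010
5: ✓ MOVMI  r2←0x92
6: ✓ ADDHI  r2←0xd1
7: · ADDGT
8: ✓ CMP  NZCV=1000
9: ✓ SUBNE  r3←0x3f
10: ✓ SUBNE  r0←0x14
11: · MOVPL

VAL = 0xd1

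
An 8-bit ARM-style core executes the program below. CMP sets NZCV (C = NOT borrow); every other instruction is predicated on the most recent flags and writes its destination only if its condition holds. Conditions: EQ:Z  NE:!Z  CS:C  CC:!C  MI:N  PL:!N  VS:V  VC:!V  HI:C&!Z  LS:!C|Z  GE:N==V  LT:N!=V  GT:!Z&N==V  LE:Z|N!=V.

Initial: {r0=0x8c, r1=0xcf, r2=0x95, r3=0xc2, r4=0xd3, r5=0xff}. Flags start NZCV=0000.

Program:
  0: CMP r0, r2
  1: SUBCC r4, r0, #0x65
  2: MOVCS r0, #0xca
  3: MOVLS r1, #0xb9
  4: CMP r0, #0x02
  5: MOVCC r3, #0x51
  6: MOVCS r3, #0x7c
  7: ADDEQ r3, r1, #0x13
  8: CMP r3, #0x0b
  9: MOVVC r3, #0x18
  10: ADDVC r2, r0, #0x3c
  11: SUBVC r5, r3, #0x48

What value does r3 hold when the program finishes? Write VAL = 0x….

0: ✓ CMP  NZCV=1000
1: ✓ SUBCC  r4←0x27
2: · MOVCS
3: ✓ MOVLS  r1←0xb9
4: ✓ CMP  NZCV=1010
5: · MOVCC
6: ✓ MOVCS  r3←0x7c
7: · ADDEQ
8: ✓ CMP  NZCV=0010
9: ✓ MOVVC  r3←0x18
10: ✓ ADDVC  r2←0xc8
11: ✓ SUBVC  r5←0xd0

VAL = 0x18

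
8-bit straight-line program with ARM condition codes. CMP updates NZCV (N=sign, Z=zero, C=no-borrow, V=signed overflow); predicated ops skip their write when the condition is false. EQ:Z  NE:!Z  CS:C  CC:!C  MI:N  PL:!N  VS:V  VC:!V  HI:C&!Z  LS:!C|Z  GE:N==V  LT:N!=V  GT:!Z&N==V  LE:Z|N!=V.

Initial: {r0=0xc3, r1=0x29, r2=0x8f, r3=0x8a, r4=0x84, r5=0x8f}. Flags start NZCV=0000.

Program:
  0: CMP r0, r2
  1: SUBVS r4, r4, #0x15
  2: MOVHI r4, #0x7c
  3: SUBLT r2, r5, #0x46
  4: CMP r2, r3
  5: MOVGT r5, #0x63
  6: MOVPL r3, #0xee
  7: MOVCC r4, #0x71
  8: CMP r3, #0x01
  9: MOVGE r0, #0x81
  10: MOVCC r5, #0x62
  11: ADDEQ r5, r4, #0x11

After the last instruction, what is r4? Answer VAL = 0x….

VAL = 0x7c

[0] flags=0010 → (cmp)
[1] flags=0010 VS?F → skip
[2] flags=0010 HI?T → r4=0x7c
[3] flags=0010 LT?F → skip
[4] flags=0010 → (cmp)
[5] flags=0010 GT?T → r5=0x63
[6] flags=0010 PL?T → r3=0xee
[7] flags=0010 CC?F → skip
[8] flags=1010 → (cmp)
[9] flags=1010 GE?F → skip
[10] flags=1010 CC?F → skip
[11] flags=1010 EQ?F → skip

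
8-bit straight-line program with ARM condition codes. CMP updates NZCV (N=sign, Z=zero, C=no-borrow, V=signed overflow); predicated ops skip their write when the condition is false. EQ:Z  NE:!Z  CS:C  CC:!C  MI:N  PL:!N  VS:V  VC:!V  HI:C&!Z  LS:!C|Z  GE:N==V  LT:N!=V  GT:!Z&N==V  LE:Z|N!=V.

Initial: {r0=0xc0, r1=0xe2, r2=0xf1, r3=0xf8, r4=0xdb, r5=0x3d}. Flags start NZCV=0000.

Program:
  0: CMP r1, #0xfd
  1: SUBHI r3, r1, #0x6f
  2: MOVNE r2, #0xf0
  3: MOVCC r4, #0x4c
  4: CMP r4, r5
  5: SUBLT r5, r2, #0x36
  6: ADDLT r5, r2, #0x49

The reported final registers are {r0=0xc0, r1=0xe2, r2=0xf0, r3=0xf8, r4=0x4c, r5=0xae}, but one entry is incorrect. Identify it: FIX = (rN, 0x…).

[0] flags=1000 → (cmp)
[1] flags=1000 HI?F → skip
[2] flags=1000 NE?T → r2=0xf0
[3] flags=1000 CC?T → r4=0x4c
[4] flags=0010 → (cmp)
[5] flags=0010 LT?F → skip
[6] flags=0010 LT?F → skip

FIX = (r5, 0x3d)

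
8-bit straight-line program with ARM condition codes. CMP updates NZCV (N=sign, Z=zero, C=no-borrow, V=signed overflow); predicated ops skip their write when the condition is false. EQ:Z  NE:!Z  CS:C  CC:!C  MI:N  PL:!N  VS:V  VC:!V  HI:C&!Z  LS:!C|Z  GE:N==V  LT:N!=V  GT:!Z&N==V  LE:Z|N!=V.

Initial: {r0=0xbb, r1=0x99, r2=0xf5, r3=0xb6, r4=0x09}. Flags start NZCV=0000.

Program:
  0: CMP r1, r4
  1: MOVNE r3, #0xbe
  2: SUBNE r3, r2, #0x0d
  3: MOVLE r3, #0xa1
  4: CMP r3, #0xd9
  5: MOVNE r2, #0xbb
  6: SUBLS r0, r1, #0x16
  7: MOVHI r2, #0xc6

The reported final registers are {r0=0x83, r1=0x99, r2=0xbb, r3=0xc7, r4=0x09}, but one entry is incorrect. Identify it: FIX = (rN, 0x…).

FIX = (r3, 0xa1)

0: ✓ CMP  NZCV=1010
1: ✓ MOVNE  r3←0xbe
2: ✓ SUBNE  r3←0xe8
3: ✓ MOVLE  r3←0xa1
4: ✓ CMP  NZCV=1000
5: ✓ MOVNE  r2←0xbb
6: ✓ SUBLS  r0←0x83
7: · MOVHI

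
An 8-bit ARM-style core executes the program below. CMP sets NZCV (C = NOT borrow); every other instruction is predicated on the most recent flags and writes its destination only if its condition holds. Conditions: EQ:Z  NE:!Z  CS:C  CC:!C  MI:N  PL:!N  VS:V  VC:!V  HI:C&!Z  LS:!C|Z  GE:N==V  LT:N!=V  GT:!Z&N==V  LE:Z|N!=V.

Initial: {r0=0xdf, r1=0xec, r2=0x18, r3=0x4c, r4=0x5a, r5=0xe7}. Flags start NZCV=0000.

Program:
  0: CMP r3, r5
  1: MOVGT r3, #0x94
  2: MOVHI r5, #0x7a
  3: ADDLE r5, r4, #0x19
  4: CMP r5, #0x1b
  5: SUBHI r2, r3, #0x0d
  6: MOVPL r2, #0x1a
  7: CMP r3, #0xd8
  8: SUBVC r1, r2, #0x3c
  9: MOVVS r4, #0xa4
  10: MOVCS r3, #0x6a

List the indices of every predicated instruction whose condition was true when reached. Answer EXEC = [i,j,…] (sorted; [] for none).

EXEC = [1,5,8]

0: ✓ CMP  NZCV=0000
1: ✓ MOVGT  r3←0x94
2: · MOVHI
3: · ADDLE
4: ✓ CMP  NZCV=1010
5: ✓ SUBHI  r2←0x87
6: · MOVPL
7: ✓ CMP  NZCV=1000
8: ✓ SUBVC  r1←0x4b
9: · MOVVS
10: · MOVCS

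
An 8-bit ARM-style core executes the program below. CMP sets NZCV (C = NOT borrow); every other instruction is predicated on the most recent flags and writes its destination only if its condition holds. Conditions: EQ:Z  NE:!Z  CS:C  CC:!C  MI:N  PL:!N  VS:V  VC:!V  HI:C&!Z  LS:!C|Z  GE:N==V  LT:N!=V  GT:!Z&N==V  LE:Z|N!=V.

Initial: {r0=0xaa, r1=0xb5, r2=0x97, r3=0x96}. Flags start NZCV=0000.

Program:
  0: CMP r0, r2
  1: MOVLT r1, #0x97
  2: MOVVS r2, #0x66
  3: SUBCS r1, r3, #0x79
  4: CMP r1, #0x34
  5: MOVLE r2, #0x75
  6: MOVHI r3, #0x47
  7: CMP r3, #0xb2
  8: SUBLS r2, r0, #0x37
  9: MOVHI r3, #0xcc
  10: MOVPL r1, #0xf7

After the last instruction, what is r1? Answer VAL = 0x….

VAL = 0x1d

0: ✓ CMP  NZCV=0010
1: · MOVLT
2: · MOVVS
3: ✓ SUBCS  r1←0x1d
4: ✓ CMP  NZCV=1000
5: ✓ MOVLE  r2←0x75
6: · MOVHI
7: ✓ CMP  NZCV=1000
8: ✓ SUBLS  r2←0x73
9: · MOVHI
10: · MOVPL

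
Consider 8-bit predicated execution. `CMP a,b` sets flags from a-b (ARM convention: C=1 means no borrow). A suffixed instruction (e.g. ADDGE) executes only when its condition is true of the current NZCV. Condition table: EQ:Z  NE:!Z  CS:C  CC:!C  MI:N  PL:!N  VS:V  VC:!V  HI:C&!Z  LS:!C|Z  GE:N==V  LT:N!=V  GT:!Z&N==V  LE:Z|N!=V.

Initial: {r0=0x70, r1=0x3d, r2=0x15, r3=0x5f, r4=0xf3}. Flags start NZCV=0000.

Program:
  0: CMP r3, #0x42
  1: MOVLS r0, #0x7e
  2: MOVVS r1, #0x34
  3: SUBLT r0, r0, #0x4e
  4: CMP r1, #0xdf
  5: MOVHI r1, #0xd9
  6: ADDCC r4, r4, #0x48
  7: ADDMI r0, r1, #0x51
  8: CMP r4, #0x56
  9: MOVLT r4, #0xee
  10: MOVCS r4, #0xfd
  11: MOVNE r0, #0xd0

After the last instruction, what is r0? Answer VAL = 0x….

VAL = 0xd0

0: ✓ CMP  NZCV=0010
1: · MOVLS
2: · MOVVS
3: · SUBLT
4: ✓ CMP  NZCV=0000
5: · MOVHI
6: ✓ ADDCC  r4←0x3b
7: · ADDMI
8: ✓ CMP  NZCV=1000
9: ✓ MOVLT  r4←0xee
10: · MOVCS
11: ✓ MOVNE  r0←0xd0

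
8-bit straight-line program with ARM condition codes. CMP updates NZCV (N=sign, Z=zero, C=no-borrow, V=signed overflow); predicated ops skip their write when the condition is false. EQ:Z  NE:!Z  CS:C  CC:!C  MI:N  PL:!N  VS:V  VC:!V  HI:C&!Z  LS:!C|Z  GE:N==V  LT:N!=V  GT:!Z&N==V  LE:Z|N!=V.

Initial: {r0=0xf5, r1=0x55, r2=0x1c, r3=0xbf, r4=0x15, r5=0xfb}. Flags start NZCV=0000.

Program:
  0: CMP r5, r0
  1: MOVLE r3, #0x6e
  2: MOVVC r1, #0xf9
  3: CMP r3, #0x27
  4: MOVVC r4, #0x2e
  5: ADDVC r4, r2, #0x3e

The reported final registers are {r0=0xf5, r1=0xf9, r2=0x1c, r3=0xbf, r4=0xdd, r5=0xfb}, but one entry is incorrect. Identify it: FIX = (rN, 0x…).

0: ✓ CMP  NZCV=0010
1: · MOVLE
2: ✓ MOVVC  r1←0xf9
3: ✓ CMP  NZCV=1010
4: ✓ MOVVC  r4←0x2e
5: ✓ ADDVC  r4←0x5a

FIX = (r4, 0x5a)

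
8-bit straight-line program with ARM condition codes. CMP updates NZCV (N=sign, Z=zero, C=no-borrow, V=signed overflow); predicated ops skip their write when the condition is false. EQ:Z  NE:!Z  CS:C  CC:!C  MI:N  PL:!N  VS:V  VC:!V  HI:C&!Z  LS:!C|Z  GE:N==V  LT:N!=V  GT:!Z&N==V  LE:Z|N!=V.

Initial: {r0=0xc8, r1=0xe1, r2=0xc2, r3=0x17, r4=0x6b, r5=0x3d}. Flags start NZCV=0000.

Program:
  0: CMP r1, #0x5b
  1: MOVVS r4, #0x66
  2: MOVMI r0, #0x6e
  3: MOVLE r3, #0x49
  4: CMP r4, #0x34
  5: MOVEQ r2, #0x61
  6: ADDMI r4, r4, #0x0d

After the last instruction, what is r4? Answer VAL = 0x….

[0] flags=1010 → (cmp)
[1] flags=1010 VS?F → skip
[2] flags=1010 MI?T → r0=0x6e
[3] flags=1010 LE?T → r3=0x49
[4] flags=0010 → (cmp)
[5] flags=0010 EQ?F → skip
[6] flags=0010 MI?F → skip

VAL = 0x6b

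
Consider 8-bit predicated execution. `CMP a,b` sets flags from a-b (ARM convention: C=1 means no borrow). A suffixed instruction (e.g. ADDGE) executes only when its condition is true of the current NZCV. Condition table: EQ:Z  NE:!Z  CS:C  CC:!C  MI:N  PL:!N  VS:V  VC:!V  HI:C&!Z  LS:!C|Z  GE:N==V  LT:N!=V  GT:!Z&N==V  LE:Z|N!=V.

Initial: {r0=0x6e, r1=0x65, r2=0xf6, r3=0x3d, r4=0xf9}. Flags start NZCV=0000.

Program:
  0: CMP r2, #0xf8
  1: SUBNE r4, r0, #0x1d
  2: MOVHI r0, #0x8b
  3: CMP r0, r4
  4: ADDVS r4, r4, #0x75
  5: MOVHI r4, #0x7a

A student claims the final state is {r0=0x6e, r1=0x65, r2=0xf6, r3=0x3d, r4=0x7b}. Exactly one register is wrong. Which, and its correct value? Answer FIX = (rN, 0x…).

0: ✓ CMP  NZCV=1000
1: ✓ SUBNE  r4←0x51
2: · MOVHI
3: ✓ CMP  NZCV=0010
4: · ADDVS
5: ✓ MOVHI  r4←0x7a

FIX = (r4, 0x7a)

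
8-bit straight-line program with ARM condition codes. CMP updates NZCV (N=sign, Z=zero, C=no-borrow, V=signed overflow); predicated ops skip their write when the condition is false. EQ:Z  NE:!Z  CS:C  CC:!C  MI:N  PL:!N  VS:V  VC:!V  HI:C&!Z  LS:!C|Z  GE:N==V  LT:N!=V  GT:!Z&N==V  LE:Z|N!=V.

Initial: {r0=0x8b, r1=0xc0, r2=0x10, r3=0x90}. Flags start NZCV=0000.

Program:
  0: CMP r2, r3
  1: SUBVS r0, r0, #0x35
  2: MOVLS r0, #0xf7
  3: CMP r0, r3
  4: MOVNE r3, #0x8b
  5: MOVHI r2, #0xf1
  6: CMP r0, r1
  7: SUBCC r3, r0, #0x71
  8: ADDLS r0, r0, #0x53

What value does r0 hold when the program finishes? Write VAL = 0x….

VAL = 0xf7

[0] flags=1001 → (cmp)
[1] flags=1001 VS?T → r0=0x56
[2] flags=1001 LS?T → r0=0xf7
[3] flags=0010 → (cmp)
[4] flags=0010 NE?T → r3=0x8b
[5] flags=0010 HI?T → r2=0xf1
[6] flags=0010 → (cmp)
[7] flags=0010 CC?F → skip
[8] flags=0010 LS?F → skip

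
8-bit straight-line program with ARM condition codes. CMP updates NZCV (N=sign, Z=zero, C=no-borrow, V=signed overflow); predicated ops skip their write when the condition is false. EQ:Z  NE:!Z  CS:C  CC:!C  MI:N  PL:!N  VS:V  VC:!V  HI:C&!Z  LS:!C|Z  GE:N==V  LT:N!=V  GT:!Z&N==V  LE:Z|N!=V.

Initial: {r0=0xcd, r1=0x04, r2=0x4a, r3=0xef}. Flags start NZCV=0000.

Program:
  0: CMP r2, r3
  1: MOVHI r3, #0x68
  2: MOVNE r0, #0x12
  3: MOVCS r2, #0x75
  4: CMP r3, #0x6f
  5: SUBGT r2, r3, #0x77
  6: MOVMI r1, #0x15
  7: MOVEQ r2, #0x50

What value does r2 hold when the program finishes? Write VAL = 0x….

0: ✓ CMP  NZCV=0000
1: · MOVHI
2: ✓ MOVNE  r0←0x12
3: · MOVCS
4: ✓ CMP  NZCV=1010
5: · SUBGT
6: ✓ MOVMI  r1←0x15
7: · MOVEQ

VAL = 0x4a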